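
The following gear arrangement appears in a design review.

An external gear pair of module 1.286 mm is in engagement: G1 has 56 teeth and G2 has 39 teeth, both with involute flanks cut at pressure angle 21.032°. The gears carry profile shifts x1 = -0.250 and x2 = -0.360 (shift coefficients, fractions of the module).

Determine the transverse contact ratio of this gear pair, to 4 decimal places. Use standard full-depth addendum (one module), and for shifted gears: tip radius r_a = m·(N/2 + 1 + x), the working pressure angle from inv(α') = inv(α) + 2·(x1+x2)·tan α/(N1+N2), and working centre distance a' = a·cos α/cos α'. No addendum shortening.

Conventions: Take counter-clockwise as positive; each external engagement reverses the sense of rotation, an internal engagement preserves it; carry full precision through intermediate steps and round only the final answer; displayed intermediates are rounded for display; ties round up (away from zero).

topology: single-mesh involute geometry — m = 1.286, 56T/39T pair
base radii: r_b1 = 33.609152, r_b2 = 23.406374
tip radii: r_a1 = 36.972500, r_a2 = 25.900040
inv(α') = inv(21.032°) + 2·(-0.250-0.360)·tan α/(56+39) = 0.01248947  ⇒  α' = 18.89030°
a' = a·cos α / cos α' = 61.0850·cos 21.032°/cos 18.89030° = 60.261183
action lengths: √(r_a1²−r_b1²) = 15.407488, √(r_a2²−r_b2²) = 11.088451
base pitch p_b = π·m·cos α = 3.770938
CR = (15.407488 + 11.088451 − 60.261183·sin 18.89030°)/3.770938 = 1.852573
contact ratio ≈ 1.8526

1.8526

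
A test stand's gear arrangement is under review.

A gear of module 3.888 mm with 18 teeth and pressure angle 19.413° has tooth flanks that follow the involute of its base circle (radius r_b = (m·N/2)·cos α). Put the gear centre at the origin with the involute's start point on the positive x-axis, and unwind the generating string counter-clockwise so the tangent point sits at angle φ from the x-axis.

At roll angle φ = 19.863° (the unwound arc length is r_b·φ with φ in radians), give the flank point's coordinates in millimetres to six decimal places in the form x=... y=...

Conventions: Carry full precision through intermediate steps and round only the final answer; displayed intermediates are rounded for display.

recognized (one wheel, involute flank): single-mesh tooth geometry, m = 3.888, N = 18
pitch radius r_p = m·N/2 = 3.888·18/2 = 34.992000
base radius r_b = r_p·cos α = 34.992000·cos 19.413° = 33.002609
roll angle φ = 19.863° = 0.34667475 rad
x = r_b·(cos φ + φ·sin φ) = 34.926602
y = r_b·(sin φ − φ·cos φ) = 0.452861

x=34.926602 y=0.452861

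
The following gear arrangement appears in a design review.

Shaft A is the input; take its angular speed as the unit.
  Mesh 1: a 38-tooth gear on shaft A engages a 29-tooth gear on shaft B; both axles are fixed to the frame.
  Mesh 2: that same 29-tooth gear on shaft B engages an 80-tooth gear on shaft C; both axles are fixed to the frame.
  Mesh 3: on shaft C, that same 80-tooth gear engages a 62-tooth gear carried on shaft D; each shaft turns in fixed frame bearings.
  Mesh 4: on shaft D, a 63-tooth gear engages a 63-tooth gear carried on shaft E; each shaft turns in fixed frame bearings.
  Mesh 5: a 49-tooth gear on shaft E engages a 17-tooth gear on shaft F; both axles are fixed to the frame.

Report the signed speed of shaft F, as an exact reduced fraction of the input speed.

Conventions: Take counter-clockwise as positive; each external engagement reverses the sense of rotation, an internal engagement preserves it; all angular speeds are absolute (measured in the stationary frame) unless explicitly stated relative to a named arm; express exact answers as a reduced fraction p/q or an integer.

-931/527

5-mesh fixed-axis compound train (all bearings frame-fixed)
mesh 1 [38T→29T]: |ω|/ω_in = 1×38/29 = 38/29, sense flips to −
mesh 2 [29T→80T]: |ω|/ω_in = (38/29)×29/80 = 19/40, sense flips to +
mesh 3 [80T→62T]: |ω|/ω_in = (19/40)×80/62 = 19/31, sense flips to −
mesh 4 [63T→63T]: |ω|/ω_in = (19/31)×63/63 = 19/31, sense flips to +
mesh 5 [49T→17T]: |ω|/ω_in = (19/31)×49/17 = 931/527, sense flips to −
signed output speed (× input speed) = -931/527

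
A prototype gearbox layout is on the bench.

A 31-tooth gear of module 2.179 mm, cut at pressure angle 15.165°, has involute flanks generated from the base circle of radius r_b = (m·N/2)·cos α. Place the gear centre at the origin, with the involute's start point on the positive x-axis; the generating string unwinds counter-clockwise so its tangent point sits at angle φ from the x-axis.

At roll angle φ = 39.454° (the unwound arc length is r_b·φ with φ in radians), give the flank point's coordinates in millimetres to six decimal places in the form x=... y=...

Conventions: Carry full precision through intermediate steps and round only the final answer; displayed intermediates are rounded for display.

x=39.434656 y=3.382557

recognized (one wheel, involute flank): single-mesh tooth geometry, m = 2.179, N = 31
pitch radius r_p = m·N/2 = 2.179·31/2 = 33.774500
base radius r_b = r_p·cos α = 33.774500·cos 15.165° = 32.598353
roll angle φ = 39.454° = 0.68860220 rad
x = r_b·(cos φ + φ·sin φ) = 39.434656
y = r_b·(sin φ − φ·cos φ) = 3.382557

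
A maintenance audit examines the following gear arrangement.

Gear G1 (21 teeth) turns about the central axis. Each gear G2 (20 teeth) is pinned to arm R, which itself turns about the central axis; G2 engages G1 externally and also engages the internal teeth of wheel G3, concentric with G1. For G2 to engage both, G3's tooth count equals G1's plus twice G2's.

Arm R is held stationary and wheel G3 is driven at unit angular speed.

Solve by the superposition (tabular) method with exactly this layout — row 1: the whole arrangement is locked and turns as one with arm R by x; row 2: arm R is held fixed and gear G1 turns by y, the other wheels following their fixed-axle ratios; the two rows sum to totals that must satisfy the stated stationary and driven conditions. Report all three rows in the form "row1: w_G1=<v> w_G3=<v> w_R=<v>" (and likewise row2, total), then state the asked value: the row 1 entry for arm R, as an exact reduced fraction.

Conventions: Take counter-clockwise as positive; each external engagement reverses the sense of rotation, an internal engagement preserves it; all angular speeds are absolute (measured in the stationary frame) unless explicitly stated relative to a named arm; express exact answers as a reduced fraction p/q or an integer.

row1: w_G1=0 w_G3=0 w_R=0
row2: w_G1=-61/21 w_G3=1 w_R=0
total: w_G1=-61/21 w_G3=1 w_R=0
asked value: 0

planetary set (21T centre, 20T on arm, 61T internal) — Willis relation
row 1: whole set turns with the arm by x
row 2 (arm held, sun turns y): ω_ring = −(21/61)·y, ω_arm = 0
boundary: total ω_arm = x = 0 and total ω_ring = x − (21/61)·y = 1  ⇒  y = -61/21, x = 0
row 2 ring = −(21/61)·(-61/21) = 1
totals (row 1 + row 2): sun 0 + (-61/21) = -61/21, ring 0 + 1 = 1, arm 0 + 0 = 0
asked cell (row1, arm) = 0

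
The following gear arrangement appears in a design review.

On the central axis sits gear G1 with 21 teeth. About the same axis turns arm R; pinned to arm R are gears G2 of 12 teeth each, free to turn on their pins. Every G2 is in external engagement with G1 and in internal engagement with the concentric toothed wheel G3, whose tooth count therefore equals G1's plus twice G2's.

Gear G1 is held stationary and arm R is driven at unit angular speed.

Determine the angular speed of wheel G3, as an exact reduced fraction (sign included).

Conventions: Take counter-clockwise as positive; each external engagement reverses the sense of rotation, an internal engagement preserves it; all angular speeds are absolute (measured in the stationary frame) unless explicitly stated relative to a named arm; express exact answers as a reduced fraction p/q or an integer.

class = planetary set [G3 = 21+2·12 = 45; Willis about the carrier]
ring teeth: 21 + 2·12 = 45
21(ω_sun−ω_arm) = −45(ω_ring−ω_arm),  ω_sun = 0, ω_arm = 1
ω_ring = 1 − (21/45)(0−1) = 22/15
exact speed ratio = 22/15

22/15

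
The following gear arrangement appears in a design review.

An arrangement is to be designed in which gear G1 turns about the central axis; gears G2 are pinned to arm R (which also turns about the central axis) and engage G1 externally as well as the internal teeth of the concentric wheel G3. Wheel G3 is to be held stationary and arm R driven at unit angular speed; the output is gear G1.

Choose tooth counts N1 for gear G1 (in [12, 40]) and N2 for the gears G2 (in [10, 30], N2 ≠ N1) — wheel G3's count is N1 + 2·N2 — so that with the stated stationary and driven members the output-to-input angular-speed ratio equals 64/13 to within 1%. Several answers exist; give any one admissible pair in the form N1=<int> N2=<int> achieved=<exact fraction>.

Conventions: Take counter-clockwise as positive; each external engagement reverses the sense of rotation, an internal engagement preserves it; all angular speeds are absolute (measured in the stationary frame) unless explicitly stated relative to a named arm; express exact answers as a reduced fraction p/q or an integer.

N1=13 N2=19 achieved=64/13

planetary set to be sized for 64/13 (Willis relation)
Willis with ω_ring = 0: ω_sun/ω_arm = (N1+N3)/N1; set equal to 64/13  ⇒  N3/N1 = 64/13 − 1 = 51/13
N3 = N1 + 2·N2  ⇒  N2/N1 = (N3/N1 − 1)/2 = (51/13 − 1)/2 = 19/13
smallest multiple with N1 ≥ 12 and N2 ≥ 10: k = 1  ⇒  N1 = 1·13 = 13, N2 = 1·19 = 19 (N1 ≤ 40, N2 ≤ 30, N2 ≠ N1 ✓), N3 = 13 + 2·19 = 51
check: (N1+N3)/N1 with N1 = 13, N3 = 51 gives 64/13; |achieved − target| = 0 ≤ 16/325 ✓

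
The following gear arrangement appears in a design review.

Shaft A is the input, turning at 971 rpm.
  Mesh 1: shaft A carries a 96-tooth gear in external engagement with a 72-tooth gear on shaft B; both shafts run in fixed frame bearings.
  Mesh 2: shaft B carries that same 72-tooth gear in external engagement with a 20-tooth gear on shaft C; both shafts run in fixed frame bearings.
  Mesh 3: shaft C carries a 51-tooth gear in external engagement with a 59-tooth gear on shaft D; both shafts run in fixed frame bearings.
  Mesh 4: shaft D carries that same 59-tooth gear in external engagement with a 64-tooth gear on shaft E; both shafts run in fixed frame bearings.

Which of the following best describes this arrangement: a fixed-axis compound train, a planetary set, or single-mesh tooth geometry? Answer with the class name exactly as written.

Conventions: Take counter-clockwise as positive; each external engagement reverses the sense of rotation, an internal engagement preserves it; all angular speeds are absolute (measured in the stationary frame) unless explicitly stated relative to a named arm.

recognized (5 fixed axles, 4 meshes): fixed-axis compound train
classification: fixed-axis compound train

fixed-axis compound train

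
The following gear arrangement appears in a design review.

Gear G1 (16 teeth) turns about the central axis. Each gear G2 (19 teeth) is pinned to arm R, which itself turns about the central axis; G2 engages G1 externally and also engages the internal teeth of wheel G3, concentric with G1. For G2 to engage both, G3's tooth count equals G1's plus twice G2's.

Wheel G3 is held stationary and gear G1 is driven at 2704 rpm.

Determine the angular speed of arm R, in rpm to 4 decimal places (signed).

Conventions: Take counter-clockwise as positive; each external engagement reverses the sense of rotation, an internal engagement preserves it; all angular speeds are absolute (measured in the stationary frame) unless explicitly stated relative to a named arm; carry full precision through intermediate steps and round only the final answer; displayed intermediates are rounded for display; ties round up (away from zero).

recognized (axles ride arm R): planetary set, 16/19/54 teeth
normalise by the input: solve with ω_sun = 1, then scale by 2704 rpm
ring teeth: 16 + 2·19 = 54
16(ω_sun−ω_arm) = −54(ω_ring−ω_arm),  ω_ring = 0, ω_sun = 1
16(1−ω_arm) = −54(0−ω_arm)  ⇒  70·ω_arm = 16  ⇒  ω_arm = 8/35
scale: ω_arm = 8/35 × 2704 rpm = +618.0571 rpm

+618.0571 rpm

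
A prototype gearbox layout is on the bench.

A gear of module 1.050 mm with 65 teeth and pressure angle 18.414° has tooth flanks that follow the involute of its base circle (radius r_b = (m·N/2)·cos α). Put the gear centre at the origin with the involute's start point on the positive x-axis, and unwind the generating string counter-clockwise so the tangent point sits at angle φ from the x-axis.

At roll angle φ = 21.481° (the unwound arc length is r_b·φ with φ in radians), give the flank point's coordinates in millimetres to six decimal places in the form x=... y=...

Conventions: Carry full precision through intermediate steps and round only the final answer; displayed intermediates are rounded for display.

x=34.573940 y=0.560795

recognized (one wheel, involute flank): single-mesh tooth geometry, m = 1.050, N = 65
pitch radius r_p = m·N/2 = 1.050·65/2 = 34.125000
base radius r_b = r_p·cos α = 34.125000·cos 18.414° = 32.377761
roll angle φ = 21.481° = 0.37491418 rad
x = r_b·(cos φ + φ·sin φ) = 34.573940
y = r_b·(sin φ − φ·cos φ) = 0.560795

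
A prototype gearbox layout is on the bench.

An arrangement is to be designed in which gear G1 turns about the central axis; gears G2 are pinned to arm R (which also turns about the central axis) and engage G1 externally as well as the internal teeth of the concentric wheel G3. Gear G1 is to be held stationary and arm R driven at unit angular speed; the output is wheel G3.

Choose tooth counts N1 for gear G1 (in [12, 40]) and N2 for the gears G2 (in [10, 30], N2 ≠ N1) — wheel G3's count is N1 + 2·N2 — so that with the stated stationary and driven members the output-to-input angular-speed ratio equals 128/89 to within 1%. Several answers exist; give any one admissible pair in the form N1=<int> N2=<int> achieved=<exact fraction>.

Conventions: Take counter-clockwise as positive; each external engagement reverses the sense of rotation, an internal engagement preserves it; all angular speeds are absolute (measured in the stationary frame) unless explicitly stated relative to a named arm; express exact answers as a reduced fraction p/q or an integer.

N1=39 N2=25 achieved=128/89

design class (target 128/89): planetary set
Willis with ω_sun = 0: ω_ring/ω_arm = (N1+N3)/N3; set equal to 128/89  ⇒  N3/N1 = 1/(128/89 − 1) = 89/39
N3 = N1 + 2·N2  ⇒  N2/N1 = (N3/N1 − 1)/2 = (89/39 − 1)/2 = 25/39
smallest multiple with N1 ≥ 12 and N2 ≥ 10: k = 1  ⇒  N1 = 1·39 = 39, N2 = 1·25 = 25 (N1 ≤ 40, N2 ≤ 30, N2 ≠ N1 ✓), N3 = 39 + 2·25 = 89
check: (N1+N3)/N3 with N1 = 39, N3 = 89 gives 128/89; |achieved − target| = 0 ≤ 32/2225 ✓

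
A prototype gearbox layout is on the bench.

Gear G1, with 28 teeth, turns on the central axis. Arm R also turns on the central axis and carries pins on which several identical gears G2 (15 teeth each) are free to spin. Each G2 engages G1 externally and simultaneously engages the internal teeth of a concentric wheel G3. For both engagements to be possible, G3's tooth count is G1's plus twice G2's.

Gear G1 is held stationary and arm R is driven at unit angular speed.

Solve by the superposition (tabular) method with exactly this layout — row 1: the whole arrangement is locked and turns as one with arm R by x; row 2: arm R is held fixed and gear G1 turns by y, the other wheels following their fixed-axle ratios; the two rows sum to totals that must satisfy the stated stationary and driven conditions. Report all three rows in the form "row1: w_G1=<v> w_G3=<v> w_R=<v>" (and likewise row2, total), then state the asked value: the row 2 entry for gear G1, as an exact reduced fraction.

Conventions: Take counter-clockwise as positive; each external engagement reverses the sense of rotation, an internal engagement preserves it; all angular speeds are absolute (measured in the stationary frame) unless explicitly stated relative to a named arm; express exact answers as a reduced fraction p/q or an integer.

row1: w_G1=1 w_G3=1 w_R=1
row2: w_G1=-1 w_G3=14/29 w_R=0
total: w_G1=0 w_G3=43/29 w_R=1
asked value: -1

class = planetary set [G3 = 28+2·15 = 58; Willis about the carrier]
row 1 (train locked, turned with arm): all members turn x
row 2: sun turns y, ring = −(28/58)·y, arm 0
boundary: total ω_sun = x + y = 0 and total ω_arm = x = 1  ⇒  y = -1, x = 1
row 2 ring = −(28/58)·(-1) = 14/29
totals (row 1 + row 2): sun 1 + (-1) = 0, ring 1 + 14/29 = 43/29, arm 1 + 0 = 1
asked cell (row2, sun) = -1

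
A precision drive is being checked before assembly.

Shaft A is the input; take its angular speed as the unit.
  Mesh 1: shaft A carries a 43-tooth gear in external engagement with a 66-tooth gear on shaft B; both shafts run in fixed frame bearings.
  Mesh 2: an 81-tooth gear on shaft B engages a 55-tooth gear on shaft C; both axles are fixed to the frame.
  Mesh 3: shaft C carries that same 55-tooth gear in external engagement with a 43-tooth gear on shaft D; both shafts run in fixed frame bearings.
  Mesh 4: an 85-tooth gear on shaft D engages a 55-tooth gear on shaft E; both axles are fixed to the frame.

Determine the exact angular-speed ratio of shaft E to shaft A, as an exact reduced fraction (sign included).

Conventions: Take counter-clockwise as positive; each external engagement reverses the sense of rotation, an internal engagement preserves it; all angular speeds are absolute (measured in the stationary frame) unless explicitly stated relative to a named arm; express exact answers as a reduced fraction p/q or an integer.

459/242

class = fixed-axis compound train [4 meshes; 4 ratios multiply, 4 sense flips]
mesh 1 [43T→66T]: running ratio 43/66, sense −
mesh 2 [81T→55T]: running ratio 1161/1210, sense +
mesh 3 [55T→43T]: running ratio 27/22, sense −
mesh 4 [85T→55T]: running ratio 459/242, sense +
ω_out/ω_in = 459/242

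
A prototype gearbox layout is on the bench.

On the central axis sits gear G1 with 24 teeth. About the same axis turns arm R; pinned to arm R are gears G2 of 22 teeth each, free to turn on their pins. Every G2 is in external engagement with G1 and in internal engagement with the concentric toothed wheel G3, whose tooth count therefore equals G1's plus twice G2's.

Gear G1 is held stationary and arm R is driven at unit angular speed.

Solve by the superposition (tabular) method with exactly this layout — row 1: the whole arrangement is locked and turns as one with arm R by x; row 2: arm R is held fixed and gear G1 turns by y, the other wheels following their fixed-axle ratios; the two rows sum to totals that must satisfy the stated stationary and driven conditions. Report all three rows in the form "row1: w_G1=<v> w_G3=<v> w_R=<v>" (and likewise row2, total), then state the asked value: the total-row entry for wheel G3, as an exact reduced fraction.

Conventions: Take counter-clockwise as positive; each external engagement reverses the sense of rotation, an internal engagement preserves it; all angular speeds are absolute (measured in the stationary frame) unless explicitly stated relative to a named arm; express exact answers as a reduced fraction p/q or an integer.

row1: w_G1=1 w_G3=1 w_R=1
row2: w_G1=-1 w_G3=6/17 w_R=0
total: w_G1=0 w_G3=23/17 w_R=1
asked value: 23/17

class = planetary set [G3 = 24+2·22 = 68; Willis about the carrier]
row 1: whole set turns with the arm by x
row 2 — arm fixed, fixed-axis ratios: sun y, ring −(24/68)·y, arm 0
boundary: total ω_sun = x + y = 0 and total ω_arm = x = 1  ⇒  y = -1, x = 1
row 2 ring = −(24/68)·(-1) = 6/17
totals (row 1 + row 2): sun 1 + (-1) = 0, ring 1 + 6/17 = 23/17, arm 1 + 0 = 1
asked cell (total, ring) = 23/17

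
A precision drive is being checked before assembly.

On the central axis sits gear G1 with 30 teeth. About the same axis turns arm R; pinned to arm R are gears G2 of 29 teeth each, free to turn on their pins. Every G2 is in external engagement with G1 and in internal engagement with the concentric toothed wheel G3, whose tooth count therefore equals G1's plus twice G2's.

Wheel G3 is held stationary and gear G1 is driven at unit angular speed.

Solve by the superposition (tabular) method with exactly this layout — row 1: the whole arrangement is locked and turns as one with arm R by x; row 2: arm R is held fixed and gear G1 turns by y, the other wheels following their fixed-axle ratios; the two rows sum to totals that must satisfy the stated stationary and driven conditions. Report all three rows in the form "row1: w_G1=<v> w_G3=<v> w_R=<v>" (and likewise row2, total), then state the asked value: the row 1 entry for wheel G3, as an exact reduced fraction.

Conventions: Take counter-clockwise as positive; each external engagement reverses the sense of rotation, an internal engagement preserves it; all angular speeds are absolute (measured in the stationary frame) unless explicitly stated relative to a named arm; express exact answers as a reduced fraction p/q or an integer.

row1: w_G1=15/59 w_G3=15/59 w_R=15/59
row2: w_G1=44/59 w_G3=-15/59 w_R=0
total: w_G1=1 w_G3=0 w_R=15/59
asked value: 15/59

recognized (axles ride arm R): planetary set, 30/29/88 teeth
row 1 — lock + rotate with arm: ω_sun = ω_ring = ω_arm = x
superposition row 2 [arm held]: sun y, ring −(30/88)·y, arm 0
boundary: total ω_ring = x − (30/88)·y = 0 and total ω_sun = x + y = 1  ⇒  y = 44/59, x = 15/59
row 2 ring = −(30/88)·44/59 = -15/59
totals (row 1 + row 2): sun 15/59 + 44/59 = 1, ring 15/59 + (-15/59) = 0, arm 15/59 + 0 = 15/59
asked cell (row1, ring) = 15/59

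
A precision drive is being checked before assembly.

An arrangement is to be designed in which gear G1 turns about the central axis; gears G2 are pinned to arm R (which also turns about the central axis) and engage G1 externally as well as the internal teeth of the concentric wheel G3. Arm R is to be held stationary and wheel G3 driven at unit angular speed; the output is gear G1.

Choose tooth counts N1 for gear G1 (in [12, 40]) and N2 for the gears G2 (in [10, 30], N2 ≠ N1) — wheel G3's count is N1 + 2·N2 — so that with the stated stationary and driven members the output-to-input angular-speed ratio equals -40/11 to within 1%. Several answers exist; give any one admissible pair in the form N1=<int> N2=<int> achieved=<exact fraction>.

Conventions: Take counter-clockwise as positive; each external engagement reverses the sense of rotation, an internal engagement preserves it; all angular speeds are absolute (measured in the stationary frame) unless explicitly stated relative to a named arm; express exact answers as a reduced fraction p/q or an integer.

N1=22 N2=29 achieved=-40/11

planetary set to be sized for -40/11 (Willis relation)
Willis with ω_arm = 0: ω_sun/ω_ring = −N3/N1; set equal to -40/11  ⇒  N3/N1 = −(-40/11) = 40/11
N3 = N1 + 2·N2  ⇒  N2/N1 = (N3/N1 − 1)/2 = (40/11 − 1)/2 = 29/22
smallest multiple with N1 ≥ 12 and N2 ≥ 10: k = 1  ⇒  N1 = 1·22 = 22, N2 = 1·29 = 29 (N1 ≤ 40, N2 ≤ 30, N2 ≠ N1 ✓), N3 = 22 + 2·29 = 80
check: −N3/N1 with N1 = 22, N3 = 80 gives -40/11; |achieved − target| = 0 ≤ 2/55 ✓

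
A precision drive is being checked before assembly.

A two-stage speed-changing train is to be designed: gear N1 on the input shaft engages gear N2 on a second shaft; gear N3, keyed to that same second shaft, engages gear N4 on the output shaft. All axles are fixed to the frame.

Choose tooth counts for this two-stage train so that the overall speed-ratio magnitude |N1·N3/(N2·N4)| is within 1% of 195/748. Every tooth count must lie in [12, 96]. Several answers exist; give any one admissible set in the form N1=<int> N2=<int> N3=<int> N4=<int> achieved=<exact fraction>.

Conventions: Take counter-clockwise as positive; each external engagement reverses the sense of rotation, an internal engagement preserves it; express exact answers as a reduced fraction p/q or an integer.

design class (target 195/748): fixed-axis compound train
target = 195/748 in lowest terms: an exact hit needs N1·N3 = k·195 and N2·N4 = k·748 for one integer k, every count in [12, 96]; additionally prefer no 1:1 stage (N1 ≠ N2, N3 ≠ N4)
k = 1: N1·N3 = 195 = 13·15, N2·N4 = 748 = 17·44
achieved = 13·15/(17·44) = 195/748; |achieved − target| = 0 ≤ 39/14960 ✓

N1=13 N2=17 N3=15 N4=44 achieved=195/748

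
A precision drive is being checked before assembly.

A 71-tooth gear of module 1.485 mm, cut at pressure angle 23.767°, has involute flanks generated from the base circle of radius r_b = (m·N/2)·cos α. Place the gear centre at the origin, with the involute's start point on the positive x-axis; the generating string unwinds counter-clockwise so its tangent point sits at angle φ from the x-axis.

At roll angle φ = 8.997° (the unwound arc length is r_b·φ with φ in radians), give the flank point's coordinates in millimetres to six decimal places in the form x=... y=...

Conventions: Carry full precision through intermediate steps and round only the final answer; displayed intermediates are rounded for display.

recognized (one wheel, involute flank): single-mesh tooth geometry, m = 1.485, N = 71
pitch radius r_p = m·N/2 = 1.485·71/2 = 52.717500
base radius r_b = r_p·cos α = 52.717500·cos 23.767° = 48.246631
roll angle φ = 8.997° = 0.15702727 rad
x = r_b·(cos φ + φ·sin φ) = 48.837792
y = r_b·(sin φ − φ·cos φ) = 0.062115

x=48.837792 y=0.062115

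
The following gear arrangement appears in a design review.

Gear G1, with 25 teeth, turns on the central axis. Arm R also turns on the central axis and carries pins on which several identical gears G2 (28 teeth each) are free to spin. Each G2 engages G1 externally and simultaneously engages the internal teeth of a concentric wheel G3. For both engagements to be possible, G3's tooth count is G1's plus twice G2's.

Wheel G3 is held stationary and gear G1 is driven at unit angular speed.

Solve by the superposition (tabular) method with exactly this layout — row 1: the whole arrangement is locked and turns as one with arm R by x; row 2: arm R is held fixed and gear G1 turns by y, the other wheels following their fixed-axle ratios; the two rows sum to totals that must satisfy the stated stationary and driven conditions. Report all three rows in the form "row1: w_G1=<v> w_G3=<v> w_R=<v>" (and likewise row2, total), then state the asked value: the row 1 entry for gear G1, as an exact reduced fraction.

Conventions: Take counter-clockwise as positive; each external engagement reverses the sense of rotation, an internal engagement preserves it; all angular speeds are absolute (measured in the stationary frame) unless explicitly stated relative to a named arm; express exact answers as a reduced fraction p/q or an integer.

planetary set (25T centre, 28T on arm, 81T internal) — Willis relation
superposition row 1 [locked train]: every member turns x
row 2: sun turns y, ring = −(25/81)·y, arm 0
boundary: total ω_ring = x − (25/81)·y = 0 and total ω_sun = x + y = 1  ⇒  y = 81/106, x = 25/106
row 2 ring = −(25/81)·81/106 = -25/106
totals (row 1 + row 2): sun 25/106 + 81/106 = 1, ring 25/106 + (-25/106) = 0, arm 25/106 + 0 = 25/106
asked cell (row1, sun) = 25/106

row1: w_G1=25/106 w_G3=25/106 w_R=25/106
row2: w_G1=81/106 w_G3=-25/106 w_R=0
total: w_G1=1 w_G3=0 w_R=25/106
asked value: 25/106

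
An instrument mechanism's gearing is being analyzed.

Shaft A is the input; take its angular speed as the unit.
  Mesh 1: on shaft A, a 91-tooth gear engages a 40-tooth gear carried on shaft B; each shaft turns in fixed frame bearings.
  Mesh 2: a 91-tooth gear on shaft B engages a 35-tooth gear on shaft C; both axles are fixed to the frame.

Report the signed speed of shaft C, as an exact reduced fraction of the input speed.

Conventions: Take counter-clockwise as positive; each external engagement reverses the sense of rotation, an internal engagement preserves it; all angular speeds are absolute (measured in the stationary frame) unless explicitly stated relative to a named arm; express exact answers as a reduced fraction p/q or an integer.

2-mesh fixed-axis compound train (all bearings frame-fixed)
mesh 1 [91T→40T]: |ω|/ω_in = 1×91/40 = 91/40, sense flips to −
mesh 2 [91T→35T]: |ω|/ω_in = (91/40)×91/35 = 1183/200, sense flips to +
signed output speed (× input speed) = 1183/200

1183/200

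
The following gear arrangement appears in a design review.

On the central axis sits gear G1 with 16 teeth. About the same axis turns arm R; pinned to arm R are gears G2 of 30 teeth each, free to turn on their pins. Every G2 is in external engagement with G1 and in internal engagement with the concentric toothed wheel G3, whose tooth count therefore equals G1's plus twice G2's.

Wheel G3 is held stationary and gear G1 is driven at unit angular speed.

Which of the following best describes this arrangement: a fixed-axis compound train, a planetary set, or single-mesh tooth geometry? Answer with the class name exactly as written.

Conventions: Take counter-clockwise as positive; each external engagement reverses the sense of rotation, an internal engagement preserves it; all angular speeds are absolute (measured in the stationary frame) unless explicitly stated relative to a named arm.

planetary set (16T centre, 30T on arm, 76T internal) — Willis relation
classification: planetary set

planetary set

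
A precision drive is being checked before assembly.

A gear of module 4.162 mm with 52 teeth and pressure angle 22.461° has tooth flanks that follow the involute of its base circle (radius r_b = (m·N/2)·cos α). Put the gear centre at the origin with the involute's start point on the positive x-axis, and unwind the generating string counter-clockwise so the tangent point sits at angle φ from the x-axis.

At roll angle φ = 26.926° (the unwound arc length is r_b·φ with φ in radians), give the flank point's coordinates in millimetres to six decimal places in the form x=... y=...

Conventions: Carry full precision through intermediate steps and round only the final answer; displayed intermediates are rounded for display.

topology: single-mesh involute geometry — m = 4.162, N = 52
pitch radius r_p = m·N/2 = 4.162·52/2 = 108.212000
base radius r_b = r_p·cos α = 108.212000·cos 22.461° = 100.003016
roll angle φ = 26.926° = 0.46994735 rad
x = r_b·(cos φ + φ·sin φ) = 110.443610
y = r_b·(sin φ − φ·cos φ) = 3.383901

x=110.443610 y=3.383901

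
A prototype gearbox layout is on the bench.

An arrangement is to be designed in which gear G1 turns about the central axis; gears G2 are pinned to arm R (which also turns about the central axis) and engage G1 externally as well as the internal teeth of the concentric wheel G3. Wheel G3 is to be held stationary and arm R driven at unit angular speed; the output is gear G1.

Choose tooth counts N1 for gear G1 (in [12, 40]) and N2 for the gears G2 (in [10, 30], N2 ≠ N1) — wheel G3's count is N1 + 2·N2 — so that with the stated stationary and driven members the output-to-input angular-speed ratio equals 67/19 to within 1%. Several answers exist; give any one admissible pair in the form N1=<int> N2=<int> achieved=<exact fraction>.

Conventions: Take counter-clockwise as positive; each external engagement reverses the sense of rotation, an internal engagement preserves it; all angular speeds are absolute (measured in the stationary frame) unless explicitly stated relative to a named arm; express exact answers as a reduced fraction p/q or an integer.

topology: planetary set — design target 67/19, arm = carrier (Willis)
Willis with ω_ring = 0: ω_sun/ω_arm = (N1+N3)/N1; set equal to 67/19  ⇒  N3/N1 = 67/19 − 1 = 48/19
N3 = N1 + 2·N2  ⇒  N2/N1 = (N3/N1 − 1)/2 = (48/19 − 1)/2 = 29/38
smallest multiple with N1 ≥ 12 and N2 ≥ 10: k = 1  ⇒  N1 = 1·38 = 38, N2 = 1·29 = 29 (N1 ≤ 40, N2 ≤ 30, N2 ≠ N1 ✓), N3 = 38 + 2·29 = 96
check: (N1+N3)/N1 with N1 = 38, N3 = 96 gives 67/19; |achieved − target| = 0 ≤ 67/1900 ✓

N1=38 N2=29 achieved=67/19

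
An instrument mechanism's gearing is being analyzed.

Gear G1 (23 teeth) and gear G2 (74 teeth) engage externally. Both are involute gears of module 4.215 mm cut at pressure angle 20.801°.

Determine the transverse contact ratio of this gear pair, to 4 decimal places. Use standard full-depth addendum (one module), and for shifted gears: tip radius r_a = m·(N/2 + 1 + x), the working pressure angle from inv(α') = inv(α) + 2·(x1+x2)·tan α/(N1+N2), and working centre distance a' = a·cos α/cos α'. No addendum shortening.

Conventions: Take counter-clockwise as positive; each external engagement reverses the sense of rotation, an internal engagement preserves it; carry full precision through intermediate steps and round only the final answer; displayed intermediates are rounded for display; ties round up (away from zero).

recognized (one external pair, fixed centres): single-mesh tooth geometry, m = 4.215, N1 = 23, N2 = 74
base radii: r_b1 = 45.313037, r_b2 = 145.789772
tip radii: r_a1 = 52.687500, r_a2 = 160.170000
no profile shift: α' = α, a' = a
action lengths: √(r_a1²−r_b1²) = 26.883105, √(r_a2²−r_b2²) = 66.330772
base pitch p_b = π·m·cos α = 12.378705
CR = (26.883105 + 66.330772 − 204.427500·sin 20.80100°)/12.378705 = 1.665515
contact ratio ≈ 1.6655

1.6655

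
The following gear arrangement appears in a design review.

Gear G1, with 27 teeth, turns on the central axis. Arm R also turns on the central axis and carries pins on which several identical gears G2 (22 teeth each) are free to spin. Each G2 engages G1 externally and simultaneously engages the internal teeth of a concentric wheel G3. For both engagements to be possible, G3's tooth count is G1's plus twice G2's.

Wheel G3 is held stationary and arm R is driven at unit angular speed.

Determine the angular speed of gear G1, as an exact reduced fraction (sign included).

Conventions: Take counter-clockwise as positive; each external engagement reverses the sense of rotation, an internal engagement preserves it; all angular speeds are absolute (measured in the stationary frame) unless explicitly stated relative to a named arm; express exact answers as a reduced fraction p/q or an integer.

98/27

planetary set (27T centre, 22T on arm, 71T internal) — Willis relation
ring teeth: 27 + 2·22 = 71
27(ω_sun−ω_arm) = −71(ω_ring−ω_arm),  ω_ring = 0, ω_arm = 1
ω_sun = 1 − (71/27)(0−1) = 98/27
exact speed ratio = 98/27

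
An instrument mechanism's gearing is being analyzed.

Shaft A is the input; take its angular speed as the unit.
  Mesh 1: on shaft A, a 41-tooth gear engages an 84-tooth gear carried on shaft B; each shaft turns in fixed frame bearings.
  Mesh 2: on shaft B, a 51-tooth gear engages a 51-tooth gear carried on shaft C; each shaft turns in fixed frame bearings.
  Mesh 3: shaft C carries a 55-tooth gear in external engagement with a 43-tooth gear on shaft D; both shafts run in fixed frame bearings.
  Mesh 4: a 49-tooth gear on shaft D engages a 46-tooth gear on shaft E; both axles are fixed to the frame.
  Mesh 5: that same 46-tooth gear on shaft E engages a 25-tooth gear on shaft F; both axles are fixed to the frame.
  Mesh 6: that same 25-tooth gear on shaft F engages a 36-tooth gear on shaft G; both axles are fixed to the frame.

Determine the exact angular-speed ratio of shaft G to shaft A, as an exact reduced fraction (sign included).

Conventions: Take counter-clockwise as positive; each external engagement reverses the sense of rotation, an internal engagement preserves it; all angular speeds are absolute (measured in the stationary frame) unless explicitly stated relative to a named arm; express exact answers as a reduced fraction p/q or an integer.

class = fixed-axis compound train [6 meshes; 6 ratios multiply, 6 sense flips]
mesh 1 [41T→84T]: running ratio 41/84, sense −
mesh 2 [51T→51T]: running ratio 41/84, sense +
mesh 3 [55T→43T]: running ratio 2255/3612, sense −
mesh 4 [49T→46T]: running ratio 15785/23736, sense +
mesh 5 [46T→25T]: running ratio 3157/2580, sense −
mesh 6 [25T→36T]: running ratio 15785/18576, sense +
ω_out/ω_in = 15785/18576

15785/18576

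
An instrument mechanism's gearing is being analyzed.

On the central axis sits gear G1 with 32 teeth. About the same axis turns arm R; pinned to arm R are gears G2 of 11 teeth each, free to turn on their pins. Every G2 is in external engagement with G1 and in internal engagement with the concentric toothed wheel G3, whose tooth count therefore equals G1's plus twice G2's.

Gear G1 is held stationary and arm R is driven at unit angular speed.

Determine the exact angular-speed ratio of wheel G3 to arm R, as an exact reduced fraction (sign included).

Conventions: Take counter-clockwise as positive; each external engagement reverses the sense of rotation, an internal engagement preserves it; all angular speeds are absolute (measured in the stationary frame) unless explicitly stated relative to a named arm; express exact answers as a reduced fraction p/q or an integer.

43/27

class = planetary set [G3 = 32+2·11 = 54; Willis about the carrier]
ring teeth: 32 + 2·11 = 54
32(ω_sun−ω_arm) = −54(ω_ring−ω_arm),  ω_sun = 0, ω_arm = 1
ω_ring = 1 − (32/54)(0−1) = 43/27
ω_out/ω_in = 43/27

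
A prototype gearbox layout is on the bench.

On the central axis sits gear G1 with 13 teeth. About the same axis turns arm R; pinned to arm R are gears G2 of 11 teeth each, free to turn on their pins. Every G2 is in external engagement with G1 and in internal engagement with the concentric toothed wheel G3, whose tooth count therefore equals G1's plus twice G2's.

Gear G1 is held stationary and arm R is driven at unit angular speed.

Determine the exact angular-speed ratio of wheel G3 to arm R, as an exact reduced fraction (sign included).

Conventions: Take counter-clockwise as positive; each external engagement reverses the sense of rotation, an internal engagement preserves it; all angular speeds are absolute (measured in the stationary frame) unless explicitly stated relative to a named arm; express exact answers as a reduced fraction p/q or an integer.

48/35

recognized (axles ride arm R): planetary set, 13/11/35 teeth
ring teeth: 13 + 2·11 = 35
13(ω_sun−ω_arm) = −35(ω_ring−ω_arm),  ω_sun = 0, ω_arm = 1
ω_ring = 1 − (13/35)(0−1) = 48/35
ω_out/ω_in = 48/35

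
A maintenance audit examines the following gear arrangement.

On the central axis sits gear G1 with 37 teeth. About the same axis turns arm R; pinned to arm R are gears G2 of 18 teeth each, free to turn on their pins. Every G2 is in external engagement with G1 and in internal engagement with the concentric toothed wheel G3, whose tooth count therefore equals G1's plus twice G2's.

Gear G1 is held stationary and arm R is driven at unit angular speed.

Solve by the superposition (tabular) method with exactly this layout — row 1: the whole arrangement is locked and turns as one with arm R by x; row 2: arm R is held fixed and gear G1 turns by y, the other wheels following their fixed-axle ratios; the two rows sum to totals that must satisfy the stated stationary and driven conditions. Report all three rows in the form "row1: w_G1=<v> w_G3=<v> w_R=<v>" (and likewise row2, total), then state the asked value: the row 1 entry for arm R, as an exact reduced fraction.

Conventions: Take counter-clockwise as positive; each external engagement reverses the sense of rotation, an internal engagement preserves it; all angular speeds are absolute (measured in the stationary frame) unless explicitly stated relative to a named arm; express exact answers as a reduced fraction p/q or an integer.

row1: w_G1=1 w_G3=1 w_R=1
row2: w_G1=-1 w_G3=37/73 w_R=0
total: w_G1=0 w_G3=110/73 w_R=1
asked value: 1

recognized (axles ride arm R): planetary set, 37/18/73 teeth
row 1: whole set turns with the arm by x
row 2 (arm held, sun turns y): ω_ring = −(37/73)·y, ω_arm = 0
boundary: total ω_sun = x + y = 0 and total ω_arm = x = 1  ⇒  y = -1, x = 1
row 2 ring = −(37/73)·(-1) = 37/73
totals (row 1 + row 2): sun 1 + (-1) = 0, ring 1 + 37/73 = 110/73, arm 1 + 0 = 1
asked cell (row1, arm) = 1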